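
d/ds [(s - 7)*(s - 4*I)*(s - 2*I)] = 3*s^2 + s*(-14 - 12*I) - 8 + 42*I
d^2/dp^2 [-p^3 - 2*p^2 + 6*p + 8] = -6*p - 4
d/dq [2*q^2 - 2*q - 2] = 4*q - 2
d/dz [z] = 1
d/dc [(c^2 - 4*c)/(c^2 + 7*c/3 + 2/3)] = 3*(19*c^2 + 4*c - 8)/(9*c^4 + 42*c^3 + 61*c^2 + 28*c + 4)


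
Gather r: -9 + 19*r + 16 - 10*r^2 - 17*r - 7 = -10*r^2 + 2*r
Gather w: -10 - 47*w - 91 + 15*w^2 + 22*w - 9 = 15*w^2 - 25*w - 110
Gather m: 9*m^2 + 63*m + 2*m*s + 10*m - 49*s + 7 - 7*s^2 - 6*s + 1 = 9*m^2 + m*(2*s + 73) - 7*s^2 - 55*s + 8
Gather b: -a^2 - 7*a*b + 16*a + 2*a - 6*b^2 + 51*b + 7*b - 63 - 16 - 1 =-a^2 + 18*a - 6*b^2 + b*(58 - 7*a) - 80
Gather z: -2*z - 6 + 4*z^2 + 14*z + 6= 4*z^2 + 12*z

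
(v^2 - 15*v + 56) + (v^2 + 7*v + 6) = 2*v^2 - 8*v + 62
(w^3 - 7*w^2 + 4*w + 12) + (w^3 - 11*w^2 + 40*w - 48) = 2*w^3 - 18*w^2 + 44*w - 36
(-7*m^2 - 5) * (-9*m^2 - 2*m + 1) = 63*m^4 + 14*m^3 + 38*m^2 + 10*m - 5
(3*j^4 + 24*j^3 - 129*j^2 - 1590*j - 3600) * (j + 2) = 3*j^5 + 30*j^4 - 81*j^3 - 1848*j^2 - 6780*j - 7200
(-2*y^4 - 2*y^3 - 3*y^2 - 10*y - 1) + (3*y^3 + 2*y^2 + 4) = -2*y^4 + y^3 - y^2 - 10*y + 3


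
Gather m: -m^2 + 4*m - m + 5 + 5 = -m^2 + 3*m + 10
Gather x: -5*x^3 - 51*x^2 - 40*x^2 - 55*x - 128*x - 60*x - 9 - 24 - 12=-5*x^3 - 91*x^2 - 243*x - 45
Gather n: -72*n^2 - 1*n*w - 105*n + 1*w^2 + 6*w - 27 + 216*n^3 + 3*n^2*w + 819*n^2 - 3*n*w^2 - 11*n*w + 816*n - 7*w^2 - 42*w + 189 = 216*n^3 + n^2*(3*w + 747) + n*(-3*w^2 - 12*w + 711) - 6*w^2 - 36*w + 162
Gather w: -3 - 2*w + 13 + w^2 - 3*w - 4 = w^2 - 5*w + 6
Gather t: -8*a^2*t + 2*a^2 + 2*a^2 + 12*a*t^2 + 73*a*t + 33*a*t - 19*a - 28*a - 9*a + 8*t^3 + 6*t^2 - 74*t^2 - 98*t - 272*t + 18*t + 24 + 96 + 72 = 4*a^2 - 56*a + 8*t^3 + t^2*(12*a - 68) + t*(-8*a^2 + 106*a - 352) + 192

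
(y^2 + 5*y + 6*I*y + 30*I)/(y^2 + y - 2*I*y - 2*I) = (y^2 + y*(5 + 6*I) + 30*I)/(y^2 + y*(1 - 2*I) - 2*I)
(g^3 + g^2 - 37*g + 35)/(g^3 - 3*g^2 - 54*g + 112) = (g^2 - 6*g + 5)/(g^2 - 10*g + 16)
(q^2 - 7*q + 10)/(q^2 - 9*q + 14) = (q - 5)/(q - 7)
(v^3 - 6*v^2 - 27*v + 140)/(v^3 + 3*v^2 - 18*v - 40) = (v - 7)/(v + 2)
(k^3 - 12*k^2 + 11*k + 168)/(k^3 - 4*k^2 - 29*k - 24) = (k - 7)/(k + 1)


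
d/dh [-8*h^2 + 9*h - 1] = 9 - 16*h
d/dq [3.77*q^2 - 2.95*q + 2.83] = 7.54*q - 2.95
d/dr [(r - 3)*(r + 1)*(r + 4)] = 3*r^2 + 4*r - 11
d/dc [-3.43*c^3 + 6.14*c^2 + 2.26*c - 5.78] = -10.29*c^2 + 12.28*c + 2.26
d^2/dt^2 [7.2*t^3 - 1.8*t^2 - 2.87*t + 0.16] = 43.2*t - 3.6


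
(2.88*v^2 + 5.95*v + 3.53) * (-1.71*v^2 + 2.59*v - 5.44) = -4.9248*v^4 - 2.7153*v^3 - 6.293*v^2 - 23.2253*v - 19.2032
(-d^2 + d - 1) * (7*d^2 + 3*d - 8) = -7*d^4 + 4*d^3 + 4*d^2 - 11*d + 8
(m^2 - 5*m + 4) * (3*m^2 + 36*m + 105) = 3*m^4 + 21*m^3 - 63*m^2 - 381*m + 420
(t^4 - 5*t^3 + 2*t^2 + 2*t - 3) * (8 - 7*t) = -7*t^5 + 43*t^4 - 54*t^3 + 2*t^2 + 37*t - 24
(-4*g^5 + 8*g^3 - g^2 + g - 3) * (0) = 0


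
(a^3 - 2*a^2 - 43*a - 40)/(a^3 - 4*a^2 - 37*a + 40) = (a + 1)/(a - 1)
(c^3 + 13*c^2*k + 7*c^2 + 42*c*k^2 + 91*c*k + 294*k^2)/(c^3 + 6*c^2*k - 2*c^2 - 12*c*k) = (c^2 + 7*c*k + 7*c + 49*k)/(c*(c - 2))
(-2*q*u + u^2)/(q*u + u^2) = (-2*q + u)/(q + u)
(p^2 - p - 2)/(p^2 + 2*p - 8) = (p + 1)/(p + 4)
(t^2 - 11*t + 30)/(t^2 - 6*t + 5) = (t - 6)/(t - 1)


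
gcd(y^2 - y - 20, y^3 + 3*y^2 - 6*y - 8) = y + 4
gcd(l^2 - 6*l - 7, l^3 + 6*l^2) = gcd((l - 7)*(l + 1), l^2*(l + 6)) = 1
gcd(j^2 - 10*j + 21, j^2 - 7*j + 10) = 1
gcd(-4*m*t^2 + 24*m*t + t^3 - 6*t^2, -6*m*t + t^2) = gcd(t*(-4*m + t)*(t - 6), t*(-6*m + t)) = t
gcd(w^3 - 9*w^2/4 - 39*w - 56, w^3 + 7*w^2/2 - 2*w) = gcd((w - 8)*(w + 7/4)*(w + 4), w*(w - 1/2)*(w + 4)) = w + 4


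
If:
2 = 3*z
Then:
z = 2/3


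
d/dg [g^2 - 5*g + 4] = 2*g - 5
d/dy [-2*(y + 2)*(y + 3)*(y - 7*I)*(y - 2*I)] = -8*y^3 + y^2*(-30 + 54*I) + y*(32 + 180*I) + 140 + 108*I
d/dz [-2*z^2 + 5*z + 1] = 5 - 4*z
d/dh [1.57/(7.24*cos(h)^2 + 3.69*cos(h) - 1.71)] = (22.7336*cos(h) + 5.7933)*sin(h)/(7.24*cos(h)^2 + 3.69*cos(h) - 1.71)^2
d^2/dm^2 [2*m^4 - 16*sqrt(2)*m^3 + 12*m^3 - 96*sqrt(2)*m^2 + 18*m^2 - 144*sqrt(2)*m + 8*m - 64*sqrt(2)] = 24*m^2 - 96*sqrt(2)*m + 72*m - 192*sqrt(2) + 36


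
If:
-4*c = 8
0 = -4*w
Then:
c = -2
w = 0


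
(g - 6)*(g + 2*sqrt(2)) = g^2 - 6*g + 2*sqrt(2)*g - 12*sqrt(2)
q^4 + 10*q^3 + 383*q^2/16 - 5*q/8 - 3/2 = (q - 1/4)*(q + 1/4)*(q + 4)*(q + 6)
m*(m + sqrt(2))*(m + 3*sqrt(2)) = m^3 + 4*sqrt(2)*m^2 + 6*m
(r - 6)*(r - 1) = r^2 - 7*r + 6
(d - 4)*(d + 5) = d^2 + d - 20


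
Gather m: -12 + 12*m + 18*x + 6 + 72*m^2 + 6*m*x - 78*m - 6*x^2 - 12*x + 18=72*m^2 + m*(6*x - 66) - 6*x^2 + 6*x + 12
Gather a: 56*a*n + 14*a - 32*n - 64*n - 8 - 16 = a*(56*n + 14) - 96*n - 24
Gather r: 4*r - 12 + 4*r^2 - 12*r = 4*r^2 - 8*r - 12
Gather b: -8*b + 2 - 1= 1 - 8*b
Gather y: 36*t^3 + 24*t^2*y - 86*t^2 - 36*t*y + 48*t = 36*t^3 - 86*t^2 + 48*t + y*(24*t^2 - 36*t)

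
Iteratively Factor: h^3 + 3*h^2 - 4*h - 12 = (h + 3)*(h^2 - 4) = (h + 2)*(h + 3)*(h - 2)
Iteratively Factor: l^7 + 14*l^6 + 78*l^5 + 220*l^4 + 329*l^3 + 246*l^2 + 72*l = (l + 4)*(l^6 + 10*l^5 + 38*l^4 + 68*l^3 + 57*l^2 + 18*l) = l*(l + 4)*(l^5 + 10*l^4 + 38*l^3 + 68*l^2 + 57*l + 18) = l*(l + 2)*(l + 4)*(l^4 + 8*l^3 + 22*l^2 + 24*l + 9) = l*(l + 1)*(l + 2)*(l + 4)*(l^3 + 7*l^2 + 15*l + 9) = l*(l + 1)*(l + 2)*(l + 3)*(l + 4)*(l^2 + 4*l + 3) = l*(l + 1)^2*(l + 2)*(l + 3)*(l + 4)*(l + 3)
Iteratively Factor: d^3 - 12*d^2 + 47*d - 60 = (d - 5)*(d^2 - 7*d + 12) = (d - 5)*(d - 3)*(d - 4)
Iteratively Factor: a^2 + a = (a)*(a + 1)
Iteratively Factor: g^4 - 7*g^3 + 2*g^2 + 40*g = (g - 5)*(g^3 - 2*g^2 - 8*g) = (g - 5)*(g - 4)*(g^2 + 2*g) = g*(g - 5)*(g - 4)*(g + 2)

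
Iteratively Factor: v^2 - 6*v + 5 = (v - 5)*(v - 1)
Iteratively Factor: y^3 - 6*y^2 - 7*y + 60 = (y - 4)*(y^2 - 2*y - 15) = (y - 5)*(y - 4)*(y + 3)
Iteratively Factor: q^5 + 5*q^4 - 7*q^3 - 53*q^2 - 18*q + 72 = (q + 4)*(q^4 + q^3 - 11*q^2 - 9*q + 18) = (q + 2)*(q + 4)*(q^3 - q^2 - 9*q + 9) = (q - 3)*(q + 2)*(q + 4)*(q^2 + 2*q - 3) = (q - 3)*(q - 1)*(q + 2)*(q + 4)*(q + 3)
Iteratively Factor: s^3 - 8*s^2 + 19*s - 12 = (s - 4)*(s^2 - 4*s + 3) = (s - 4)*(s - 3)*(s - 1)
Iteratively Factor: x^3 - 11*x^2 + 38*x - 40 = (x - 2)*(x^2 - 9*x + 20) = (x - 5)*(x - 2)*(x - 4)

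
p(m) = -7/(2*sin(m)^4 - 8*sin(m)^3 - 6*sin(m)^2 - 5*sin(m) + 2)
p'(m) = -7*(-8*sin(m)^3*cos(m) + 24*sin(m)^2*cos(m) + 12*sin(m)*cos(m) + 5*cos(m))/(2*sin(m)^4 - 8*sin(m)^3 - 6*sin(m)^2 - 5*sin(m) + 2)^2 = 7*(8*sin(m)^3 - 24*sin(m)^2 - 12*sin(m) - 5)*cos(m)/(-2*sin(m)^4 + 8*sin(m)^3 + 6*sin(m)^2 + 5*sin(m) - 2)^2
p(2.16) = 0.70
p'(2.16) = 1.06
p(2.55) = 1.82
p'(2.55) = 6.97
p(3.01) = -5.72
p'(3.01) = 32.33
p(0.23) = -15.25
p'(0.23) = -287.69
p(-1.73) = -0.65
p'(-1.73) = 0.24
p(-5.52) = 1.08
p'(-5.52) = -2.64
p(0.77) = 1.06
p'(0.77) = -2.56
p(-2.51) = -1.47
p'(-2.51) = 1.99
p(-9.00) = -1.91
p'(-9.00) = 2.23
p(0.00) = -3.50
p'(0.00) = -8.75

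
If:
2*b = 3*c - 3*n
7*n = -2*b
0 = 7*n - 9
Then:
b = -9/2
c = -12/7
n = 9/7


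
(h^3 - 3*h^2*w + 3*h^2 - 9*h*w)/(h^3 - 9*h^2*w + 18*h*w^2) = (-h - 3)/(-h + 6*w)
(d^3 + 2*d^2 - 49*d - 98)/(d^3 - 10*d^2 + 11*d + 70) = (d + 7)/(d - 5)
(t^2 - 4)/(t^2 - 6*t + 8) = (t + 2)/(t - 4)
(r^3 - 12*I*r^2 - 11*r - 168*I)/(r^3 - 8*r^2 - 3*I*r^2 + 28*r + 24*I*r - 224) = (r^2 - 5*I*r + 24)/(r^2 + 4*r*(-2 + I) - 32*I)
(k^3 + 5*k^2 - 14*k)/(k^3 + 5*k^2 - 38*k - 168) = k*(k - 2)/(k^2 - 2*k - 24)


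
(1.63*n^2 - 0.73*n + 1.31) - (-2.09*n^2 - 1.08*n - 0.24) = 3.72*n^2 + 0.35*n + 1.55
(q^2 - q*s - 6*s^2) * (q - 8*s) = q^3 - 9*q^2*s + 2*q*s^2 + 48*s^3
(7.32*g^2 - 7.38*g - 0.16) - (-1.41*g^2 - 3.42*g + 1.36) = 8.73*g^2 - 3.96*g - 1.52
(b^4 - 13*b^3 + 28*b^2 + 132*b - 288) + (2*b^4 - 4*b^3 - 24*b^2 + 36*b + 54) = 3*b^4 - 17*b^3 + 4*b^2 + 168*b - 234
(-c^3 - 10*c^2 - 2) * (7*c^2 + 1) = -7*c^5 - 70*c^4 - c^3 - 24*c^2 - 2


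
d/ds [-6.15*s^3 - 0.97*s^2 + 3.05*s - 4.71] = -18.45*s^2 - 1.94*s + 3.05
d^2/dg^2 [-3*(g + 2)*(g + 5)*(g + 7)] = -18*g - 84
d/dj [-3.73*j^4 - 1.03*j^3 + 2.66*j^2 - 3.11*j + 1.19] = -14.92*j^3 - 3.09*j^2 + 5.32*j - 3.11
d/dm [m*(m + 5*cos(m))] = -5*m*sin(m) + 2*m + 5*cos(m)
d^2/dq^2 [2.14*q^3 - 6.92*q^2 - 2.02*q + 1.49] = 12.84*q - 13.84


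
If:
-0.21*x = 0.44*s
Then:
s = -0.477272727272727*x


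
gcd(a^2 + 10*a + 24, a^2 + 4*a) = a + 4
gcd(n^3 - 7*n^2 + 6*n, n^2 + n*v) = n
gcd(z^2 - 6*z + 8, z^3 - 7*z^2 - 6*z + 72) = z - 4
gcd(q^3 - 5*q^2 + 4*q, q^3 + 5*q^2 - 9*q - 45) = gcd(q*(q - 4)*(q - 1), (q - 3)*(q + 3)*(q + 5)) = 1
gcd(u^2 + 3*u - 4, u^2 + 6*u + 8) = u + 4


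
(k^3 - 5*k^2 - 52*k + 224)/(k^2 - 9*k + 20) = (k^2 - k - 56)/(k - 5)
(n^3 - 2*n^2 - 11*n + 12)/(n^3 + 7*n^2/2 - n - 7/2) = 2*(n^2 - n - 12)/(2*n^2 + 9*n + 7)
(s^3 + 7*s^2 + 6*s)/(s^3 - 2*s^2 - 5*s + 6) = s*(s^2 + 7*s + 6)/(s^3 - 2*s^2 - 5*s + 6)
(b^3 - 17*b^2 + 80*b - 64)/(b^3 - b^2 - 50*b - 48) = (b^2 - 9*b + 8)/(b^2 + 7*b + 6)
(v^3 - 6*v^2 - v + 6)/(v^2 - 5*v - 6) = v - 1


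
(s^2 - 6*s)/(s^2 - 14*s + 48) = s/(s - 8)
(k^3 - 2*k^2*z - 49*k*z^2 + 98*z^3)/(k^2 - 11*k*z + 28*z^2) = (-k^2 - 5*k*z + 14*z^2)/(-k + 4*z)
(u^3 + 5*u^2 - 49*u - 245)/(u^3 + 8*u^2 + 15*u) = (u^2 - 49)/(u*(u + 3))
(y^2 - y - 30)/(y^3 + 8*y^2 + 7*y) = (y^2 - y - 30)/(y*(y^2 + 8*y + 7))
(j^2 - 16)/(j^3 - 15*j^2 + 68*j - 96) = (j + 4)/(j^2 - 11*j + 24)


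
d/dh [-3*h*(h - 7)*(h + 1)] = -9*h^2 + 36*h + 21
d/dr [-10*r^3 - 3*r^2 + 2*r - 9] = -30*r^2 - 6*r + 2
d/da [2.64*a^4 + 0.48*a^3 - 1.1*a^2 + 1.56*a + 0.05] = 10.56*a^3 + 1.44*a^2 - 2.2*a + 1.56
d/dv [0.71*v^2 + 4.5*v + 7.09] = 1.42*v + 4.5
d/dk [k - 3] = 1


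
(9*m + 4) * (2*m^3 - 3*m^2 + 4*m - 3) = 18*m^4 - 19*m^3 + 24*m^2 - 11*m - 12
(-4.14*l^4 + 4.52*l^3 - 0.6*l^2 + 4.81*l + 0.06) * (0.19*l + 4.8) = -0.7866*l^5 - 19.0132*l^4 + 21.582*l^3 - 1.9661*l^2 + 23.0994*l + 0.288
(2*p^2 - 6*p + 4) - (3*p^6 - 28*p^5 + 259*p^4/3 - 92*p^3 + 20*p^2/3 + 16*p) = -3*p^6 + 28*p^5 - 259*p^4/3 + 92*p^3 - 14*p^2/3 - 22*p + 4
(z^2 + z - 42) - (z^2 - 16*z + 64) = 17*z - 106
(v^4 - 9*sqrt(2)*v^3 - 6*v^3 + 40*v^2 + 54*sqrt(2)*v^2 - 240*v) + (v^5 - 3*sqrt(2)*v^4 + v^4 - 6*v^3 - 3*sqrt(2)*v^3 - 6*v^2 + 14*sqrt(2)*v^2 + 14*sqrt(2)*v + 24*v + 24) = v^5 - 3*sqrt(2)*v^4 + 2*v^4 - 12*sqrt(2)*v^3 - 12*v^3 + 34*v^2 + 68*sqrt(2)*v^2 - 216*v + 14*sqrt(2)*v + 24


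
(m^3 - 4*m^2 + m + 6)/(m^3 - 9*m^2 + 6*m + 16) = (m - 3)/(m - 8)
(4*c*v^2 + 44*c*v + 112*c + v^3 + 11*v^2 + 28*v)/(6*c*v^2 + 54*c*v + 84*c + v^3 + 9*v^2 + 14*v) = (4*c*v + 16*c + v^2 + 4*v)/(6*c*v + 12*c + v^2 + 2*v)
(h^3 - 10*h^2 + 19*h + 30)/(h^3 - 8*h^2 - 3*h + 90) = (h + 1)/(h + 3)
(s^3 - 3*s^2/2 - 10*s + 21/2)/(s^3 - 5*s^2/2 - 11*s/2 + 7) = (s + 3)/(s + 2)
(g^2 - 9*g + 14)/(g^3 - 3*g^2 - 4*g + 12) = (g - 7)/(g^2 - g - 6)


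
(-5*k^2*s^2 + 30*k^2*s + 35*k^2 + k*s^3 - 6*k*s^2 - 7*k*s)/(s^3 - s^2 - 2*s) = k*(-5*k*s + 35*k + s^2 - 7*s)/(s*(s - 2))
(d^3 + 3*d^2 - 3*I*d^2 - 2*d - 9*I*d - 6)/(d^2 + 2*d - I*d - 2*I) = (d^2 + d*(3 - 2*I) - 6*I)/(d + 2)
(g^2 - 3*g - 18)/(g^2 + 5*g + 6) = (g - 6)/(g + 2)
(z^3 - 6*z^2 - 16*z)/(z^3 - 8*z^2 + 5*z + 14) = z*(z^2 - 6*z - 16)/(z^3 - 8*z^2 + 5*z + 14)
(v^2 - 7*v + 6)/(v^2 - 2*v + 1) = (v - 6)/(v - 1)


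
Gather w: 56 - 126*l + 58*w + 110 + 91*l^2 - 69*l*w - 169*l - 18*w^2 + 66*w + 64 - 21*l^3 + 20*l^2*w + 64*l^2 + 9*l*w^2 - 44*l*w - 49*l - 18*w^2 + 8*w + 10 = -21*l^3 + 155*l^2 - 344*l + w^2*(9*l - 36) + w*(20*l^2 - 113*l + 132) + 240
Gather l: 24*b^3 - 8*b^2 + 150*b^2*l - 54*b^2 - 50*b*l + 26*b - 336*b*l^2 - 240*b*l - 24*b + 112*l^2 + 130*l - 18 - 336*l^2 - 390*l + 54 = 24*b^3 - 62*b^2 + 2*b + l^2*(-336*b - 224) + l*(150*b^2 - 290*b - 260) + 36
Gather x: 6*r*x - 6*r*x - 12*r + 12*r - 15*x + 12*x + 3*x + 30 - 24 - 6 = 0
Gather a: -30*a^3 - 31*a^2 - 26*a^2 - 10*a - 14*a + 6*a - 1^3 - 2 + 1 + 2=-30*a^3 - 57*a^2 - 18*a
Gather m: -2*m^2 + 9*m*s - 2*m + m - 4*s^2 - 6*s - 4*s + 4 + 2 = -2*m^2 + m*(9*s - 1) - 4*s^2 - 10*s + 6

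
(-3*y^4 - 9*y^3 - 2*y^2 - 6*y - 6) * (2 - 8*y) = 24*y^5 + 66*y^4 - 2*y^3 + 44*y^2 + 36*y - 12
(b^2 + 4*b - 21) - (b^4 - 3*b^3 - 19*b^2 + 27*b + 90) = -b^4 + 3*b^3 + 20*b^2 - 23*b - 111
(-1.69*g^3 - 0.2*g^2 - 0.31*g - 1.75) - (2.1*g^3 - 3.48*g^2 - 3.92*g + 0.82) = -3.79*g^3 + 3.28*g^2 + 3.61*g - 2.57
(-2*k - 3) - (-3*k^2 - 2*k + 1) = 3*k^2 - 4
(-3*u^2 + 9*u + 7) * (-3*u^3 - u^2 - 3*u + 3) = 9*u^5 - 24*u^4 - 21*u^3 - 43*u^2 + 6*u + 21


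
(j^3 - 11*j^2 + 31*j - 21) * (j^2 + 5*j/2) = j^5 - 17*j^4/2 + 7*j^3/2 + 113*j^2/2 - 105*j/2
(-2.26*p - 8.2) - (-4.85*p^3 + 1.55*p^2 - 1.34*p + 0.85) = 4.85*p^3 - 1.55*p^2 - 0.92*p - 9.05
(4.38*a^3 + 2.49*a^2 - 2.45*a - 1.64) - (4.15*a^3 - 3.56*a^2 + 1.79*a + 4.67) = 0.23*a^3 + 6.05*a^2 - 4.24*a - 6.31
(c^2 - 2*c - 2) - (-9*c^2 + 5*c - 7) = 10*c^2 - 7*c + 5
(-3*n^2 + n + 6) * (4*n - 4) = -12*n^3 + 16*n^2 + 20*n - 24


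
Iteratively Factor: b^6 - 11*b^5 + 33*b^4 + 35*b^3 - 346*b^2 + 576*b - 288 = (b - 3)*(b^5 - 8*b^4 + 9*b^3 + 62*b^2 - 160*b + 96) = (b - 4)*(b - 3)*(b^4 - 4*b^3 - 7*b^2 + 34*b - 24) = (b - 4)*(b - 3)*(b - 1)*(b^3 - 3*b^2 - 10*b + 24) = (b - 4)*(b - 3)*(b - 2)*(b - 1)*(b^2 - b - 12) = (b - 4)*(b - 3)*(b - 2)*(b - 1)*(b + 3)*(b - 4)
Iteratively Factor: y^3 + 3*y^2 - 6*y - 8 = (y + 1)*(y^2 + 2*y - 8) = (y - 2)*(y + 1)*(y + 4)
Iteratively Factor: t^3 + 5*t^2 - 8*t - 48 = (t - 3)*(t^2 + 8*t + 16) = (t - 3)*(t + 4)*(t + 4)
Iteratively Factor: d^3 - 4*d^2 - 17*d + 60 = (d - 5)*(d^2 + d - 12) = (d - 5)*(d + 4)*(d - 3)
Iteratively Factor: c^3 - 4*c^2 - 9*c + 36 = (c - 4)*(c^2 - 9) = (c - 4)*(c - 3)*(c + 3)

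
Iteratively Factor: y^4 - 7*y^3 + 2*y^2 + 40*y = (y + 2)*(y^3 - 9*y^2 + 20*y) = (y - 4)*(y + 2)*(y^2 - 5*y) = y*(y - 4)*(y + 2)*(y - 5)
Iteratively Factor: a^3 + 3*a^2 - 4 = (a - 1)*(a^2 + 4*a + 4) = (a - 1)*(a + 2)*(a + 2)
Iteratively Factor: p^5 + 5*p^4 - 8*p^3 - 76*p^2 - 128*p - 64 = (p + 2)*(p^4 + 3*p^3 - 14*p^2 - 48*p - 32) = (p + 2)*(p + 4)*(p^3 - p^2 - 10*p - 8) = (p + 1)*(p + 2)*(p + 4)*(p^2 - 2*p - 8) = (p - 4)*(p + 1)*(p + 2)*(p + 4)*(p + 2)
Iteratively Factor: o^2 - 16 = (o - 4)*(o + 4)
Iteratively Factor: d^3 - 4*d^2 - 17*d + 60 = (d - 5)*(d^2 + d - 12) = (d - 5)*(d + 4)*(d - 3)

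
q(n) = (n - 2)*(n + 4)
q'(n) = 2*n + 2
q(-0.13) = -8.24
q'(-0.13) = 1.74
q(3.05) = 7.40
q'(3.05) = 8.10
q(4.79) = 24.52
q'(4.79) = 11.58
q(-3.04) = -4.84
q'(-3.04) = -4.08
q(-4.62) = 4.10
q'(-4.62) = -7.24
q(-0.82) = -8.97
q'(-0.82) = 0.36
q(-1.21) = -8.96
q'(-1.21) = -0.42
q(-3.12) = -4.51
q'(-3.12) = -4.24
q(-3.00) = -5.00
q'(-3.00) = -4.00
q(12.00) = 160.00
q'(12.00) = 26.00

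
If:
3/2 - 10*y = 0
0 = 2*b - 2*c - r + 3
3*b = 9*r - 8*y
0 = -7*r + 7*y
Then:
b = 1/20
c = 59/40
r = 3/20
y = 3/20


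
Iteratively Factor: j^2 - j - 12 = (j + 3)*(j - 4)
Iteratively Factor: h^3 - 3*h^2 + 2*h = (h - 1)*(h^2 - 2*h) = (h - 2)*(h - 1)*(h)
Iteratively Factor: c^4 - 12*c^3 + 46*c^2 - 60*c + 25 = (c - 5)*(c^3 - 7*c^2 + 11*c - 5) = (c - 5)^2*(c^2 - 2*c + 1) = (c - 5)^2*(c - 1)*(c - 1)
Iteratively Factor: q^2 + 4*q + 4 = (q + 2)*(q + 2)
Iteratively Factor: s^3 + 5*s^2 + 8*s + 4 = (s + 1)*(s^2 + 4*s + 4) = (s + 1)*(s + 2)*(s + 2)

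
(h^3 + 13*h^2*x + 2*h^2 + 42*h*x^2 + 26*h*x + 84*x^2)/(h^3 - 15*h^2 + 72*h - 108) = (h^3 + 13*h^2*x + 2*h^2 + 42*h*x^2 + 26*h*x + 84*x^2)/(h^3 - 15*h^2 + 72*h - 108)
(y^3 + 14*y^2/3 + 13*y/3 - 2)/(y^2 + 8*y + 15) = (3*y^2 + 5*y - 2)/(3*(y + 5))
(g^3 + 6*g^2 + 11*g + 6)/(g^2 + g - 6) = (g^2 + 3*g + 2)/(g - 2)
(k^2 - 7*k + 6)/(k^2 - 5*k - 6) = (k - 1)/(k + 1)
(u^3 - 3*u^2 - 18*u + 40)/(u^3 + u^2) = (u^3 - 3*u^2 - 18*u + 40)/(u^2*(u + 1))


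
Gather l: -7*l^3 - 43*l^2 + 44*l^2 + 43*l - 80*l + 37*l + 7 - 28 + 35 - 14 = -7*l^3 + l^2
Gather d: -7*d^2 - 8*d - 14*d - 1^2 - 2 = -7*d^2 - 22*d - 3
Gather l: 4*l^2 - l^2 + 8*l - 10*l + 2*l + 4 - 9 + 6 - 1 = 3*l^2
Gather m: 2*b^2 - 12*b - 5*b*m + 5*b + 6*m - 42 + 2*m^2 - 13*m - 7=2*b^2 - 7*b + 2*m^2 + m*(-5*b - 7) - 49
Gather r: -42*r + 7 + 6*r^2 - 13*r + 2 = 6*r^2 - 55*r + 9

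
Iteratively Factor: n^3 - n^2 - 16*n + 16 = (n - 4)*(n^2 + 3*n - 4) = (n - 4)*(n + 4)*(n - 1)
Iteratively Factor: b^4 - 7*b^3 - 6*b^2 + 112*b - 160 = (b - 2)*(b^3 - 5*b^2 - 16*b + 80) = (b - 4)*(b - 2)*(b^2 - b - 20) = (b - 4)*(b - 2)*(b + 4)*(b - 5)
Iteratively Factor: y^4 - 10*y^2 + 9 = (y - 3)*(y^3 + 3*y^2 - y - 3) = (y - 3)*(y + 3)*(y^2 - 1) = (y - 3)*(y - 1)*(y + 3)*(y + 1)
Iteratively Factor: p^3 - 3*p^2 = (p)*(p^2 - 3*p) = p^2*(p - 3)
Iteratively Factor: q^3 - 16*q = (q - 4)*(q^2 + 4*q) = q*(q - 4)*(q + 4)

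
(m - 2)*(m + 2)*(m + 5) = m^3 + 5*m^2 - 4*m - 20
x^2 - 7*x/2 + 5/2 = (x - 5/2)*(x - 1)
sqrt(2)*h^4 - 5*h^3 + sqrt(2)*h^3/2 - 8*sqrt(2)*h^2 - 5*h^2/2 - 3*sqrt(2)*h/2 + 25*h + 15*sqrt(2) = (h - 2)*(h + 5/2)*(h - 3*sqrt(2))*(sqrt(2)*h + 1)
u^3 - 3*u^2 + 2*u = u*(u - 2)*(u - 1)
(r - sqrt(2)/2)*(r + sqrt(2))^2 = r^3 + 3*sqrt(2)*r^2/2 - sqrt(2)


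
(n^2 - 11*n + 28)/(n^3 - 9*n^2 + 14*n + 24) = (n - 7)/(n^2 - 5*n - 6)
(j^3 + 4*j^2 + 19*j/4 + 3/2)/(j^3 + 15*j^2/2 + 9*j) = (j^2 + 5*j/2 + 1)/(j*(j + 6))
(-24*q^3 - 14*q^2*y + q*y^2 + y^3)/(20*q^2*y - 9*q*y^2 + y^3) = (6*q^2 + 5*q*y + y^2)/(y*(-5*q + y))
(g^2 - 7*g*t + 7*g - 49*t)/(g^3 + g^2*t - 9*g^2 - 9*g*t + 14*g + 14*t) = (g^2 - 7*g*t + 7*g - 49*t)/(g^3 + g^2*t - 9*g^2 - 9*g*t + 14*g + 14*t)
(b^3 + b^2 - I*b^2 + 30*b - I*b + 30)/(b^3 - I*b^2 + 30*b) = (b + 1)/b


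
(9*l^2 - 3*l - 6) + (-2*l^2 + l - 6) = 7*l^2 - 2*l - 12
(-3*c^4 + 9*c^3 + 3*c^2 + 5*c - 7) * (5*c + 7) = -15*c^5 + 24*c^4 + 78*c^3 + 46*c^2 - 49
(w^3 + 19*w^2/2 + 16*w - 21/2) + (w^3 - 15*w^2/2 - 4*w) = 2*w^3 + 2*w^2 + 12*w - 21/2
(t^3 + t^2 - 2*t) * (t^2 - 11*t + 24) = t^5 - 10*t^4 + 11*t^3 + 46*t^2 - 48*t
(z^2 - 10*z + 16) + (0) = z^2 - 10*z + 16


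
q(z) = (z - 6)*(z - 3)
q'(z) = 2*z - 9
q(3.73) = -1.66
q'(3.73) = -1.54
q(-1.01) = 28.11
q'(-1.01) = -11.02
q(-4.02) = 70.34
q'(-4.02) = -17.04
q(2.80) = 0.64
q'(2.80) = -3.40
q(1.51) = 6.69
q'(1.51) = -5.98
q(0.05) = 17.55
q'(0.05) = -8.90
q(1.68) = 5.70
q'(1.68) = -5.64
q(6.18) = 0.57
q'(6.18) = 3.36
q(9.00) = 18.00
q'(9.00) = 9.00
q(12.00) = 54.00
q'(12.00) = 15.00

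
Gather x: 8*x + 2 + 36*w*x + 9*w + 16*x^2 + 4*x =9*w + 16*x^2 + x*(36*w + 12) + 2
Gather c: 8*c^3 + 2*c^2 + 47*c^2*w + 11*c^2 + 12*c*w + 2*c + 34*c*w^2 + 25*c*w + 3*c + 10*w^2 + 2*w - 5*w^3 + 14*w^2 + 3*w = 8*c^3 + c^2*(47*w + 13) + c*(34*w^2 + 37*w + 5) - 5*w^3 + 24*w^2 + 5*w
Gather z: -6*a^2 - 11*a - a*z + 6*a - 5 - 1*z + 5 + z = -6*a^2 - a*z - 5*a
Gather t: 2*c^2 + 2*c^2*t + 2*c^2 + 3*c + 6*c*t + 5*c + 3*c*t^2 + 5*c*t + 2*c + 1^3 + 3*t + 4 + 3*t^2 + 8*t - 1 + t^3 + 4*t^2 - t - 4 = 4*c^2 + 10*c + t^3 + t^2*(3*c + 7) + t*(2*c^2 + 11*c + 10)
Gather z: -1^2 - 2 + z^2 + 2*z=z^2 + 2*z - 3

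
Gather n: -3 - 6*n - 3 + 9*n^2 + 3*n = 9*n^2 - 3*n - 6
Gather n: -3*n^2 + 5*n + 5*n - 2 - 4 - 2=-3*n^2 + 10*n - 8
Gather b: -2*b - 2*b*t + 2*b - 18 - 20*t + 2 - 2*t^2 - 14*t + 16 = -2*b*t - 2*t^2 - 34*t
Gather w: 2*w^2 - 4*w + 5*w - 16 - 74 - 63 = 2*w^2 + w - 153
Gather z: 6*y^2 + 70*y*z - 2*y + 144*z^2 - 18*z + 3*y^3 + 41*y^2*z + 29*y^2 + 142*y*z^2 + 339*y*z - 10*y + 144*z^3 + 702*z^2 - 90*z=3*y^3 + 35*y^2 - 12*y + 144*z^3 + z^2*(142*y + 846) + z*(41*y^2 + 409*y - 108)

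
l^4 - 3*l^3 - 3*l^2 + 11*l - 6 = (l - 3)*(l - 1)^2*(l + 2)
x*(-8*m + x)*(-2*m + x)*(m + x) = 16*m^3*x + 6*m^2*x^2 - 9*m*x^3 + x^4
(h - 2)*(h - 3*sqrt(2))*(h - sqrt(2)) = h^3 - 4*sqrt(2)*h^2 - 2*h^2 + 6*h + 8*sqrt(2)*h - 12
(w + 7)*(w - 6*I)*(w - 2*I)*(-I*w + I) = -I*w^4 - 8*w^3 - 6*I*w^3 - 48*w^2 + 19*I*w^2 + 56*w + 72*I*w - 84*I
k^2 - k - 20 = (k - 5)*(k + 4)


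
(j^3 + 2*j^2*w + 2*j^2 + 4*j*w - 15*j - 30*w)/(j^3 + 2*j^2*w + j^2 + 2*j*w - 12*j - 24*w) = (j + 5)/(j + 4)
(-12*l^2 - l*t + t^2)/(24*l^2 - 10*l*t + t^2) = (3*l + t)/(-6*l + t)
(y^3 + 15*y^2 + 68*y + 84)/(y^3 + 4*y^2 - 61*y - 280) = (y^2 + 8*y + 12)/(y^2 - 3*y - 40)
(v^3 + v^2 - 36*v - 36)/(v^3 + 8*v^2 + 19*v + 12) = (v^2 - 36)/(v^2 + 7*v + 12)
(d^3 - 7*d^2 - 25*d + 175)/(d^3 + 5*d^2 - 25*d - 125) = (d - 7)/(d + 5)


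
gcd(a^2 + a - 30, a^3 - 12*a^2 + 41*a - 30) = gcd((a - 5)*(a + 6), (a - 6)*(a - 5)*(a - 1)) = a - 5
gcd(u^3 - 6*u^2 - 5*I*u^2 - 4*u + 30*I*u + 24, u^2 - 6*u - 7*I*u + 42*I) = u - 6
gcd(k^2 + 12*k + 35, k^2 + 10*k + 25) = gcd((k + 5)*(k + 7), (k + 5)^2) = k + 5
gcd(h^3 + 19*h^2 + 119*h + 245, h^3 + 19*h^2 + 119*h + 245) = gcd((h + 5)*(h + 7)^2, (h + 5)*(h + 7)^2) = h^3 + 19*h^2 + 119*h + 245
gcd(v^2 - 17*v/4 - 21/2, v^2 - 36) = v - 6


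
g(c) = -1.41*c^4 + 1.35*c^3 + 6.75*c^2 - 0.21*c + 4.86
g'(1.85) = 2.92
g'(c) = -5.64*c^3 + 4.05*c^2 + 13.5*c - 0.21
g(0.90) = 10.20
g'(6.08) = -1036.04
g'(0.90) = 11.11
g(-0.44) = 6.09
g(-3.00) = -84.42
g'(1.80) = 4.32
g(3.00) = -12.78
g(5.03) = -556.20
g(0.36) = 5.70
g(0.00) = 4.86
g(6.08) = -1370.26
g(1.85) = 19.61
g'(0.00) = -0.21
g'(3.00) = -75.54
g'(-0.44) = -4.89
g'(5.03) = -547.60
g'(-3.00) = 148.02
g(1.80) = 19.42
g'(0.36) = 4.91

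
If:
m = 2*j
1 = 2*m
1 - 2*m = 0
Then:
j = 1/4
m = 1/2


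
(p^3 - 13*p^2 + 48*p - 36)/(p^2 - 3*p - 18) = (p^2 - 7*p + 6)/(p + 3)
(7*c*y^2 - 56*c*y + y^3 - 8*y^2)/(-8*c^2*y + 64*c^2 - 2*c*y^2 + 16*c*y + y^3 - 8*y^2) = y*(7*c + y)/(-8*c^2 - 2*c*y + y^2)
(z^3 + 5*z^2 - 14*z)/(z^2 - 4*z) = (z^2 + 5*z - 14)/(z - 4)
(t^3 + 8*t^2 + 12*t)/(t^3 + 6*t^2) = (t + 2)/t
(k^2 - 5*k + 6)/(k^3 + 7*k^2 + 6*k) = (k^2 - 5*k + 6)/(k*(k^2 + 7*k + 6))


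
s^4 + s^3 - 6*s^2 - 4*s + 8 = (s - 2)*(s - 1)*(s + 2)^2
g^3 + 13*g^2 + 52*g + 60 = (g + 2)*(g + 5)*(g + 6)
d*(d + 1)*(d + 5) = d^3 + 6*d^2 + 5*d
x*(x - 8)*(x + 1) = x^3 - 7*x^2 - 8*x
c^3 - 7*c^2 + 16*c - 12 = (c - 3)*(c - 2)^2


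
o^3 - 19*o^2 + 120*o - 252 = (o - 7)*(o - 6)^2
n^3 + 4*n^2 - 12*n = n*(n - 2)*(n + 6)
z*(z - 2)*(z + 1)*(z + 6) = z^4 + 5*z^3 - 8*z^2 - 12*z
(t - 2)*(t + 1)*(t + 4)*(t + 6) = t^4 + 9*t^3 + 12*t^2 - 44*t - 48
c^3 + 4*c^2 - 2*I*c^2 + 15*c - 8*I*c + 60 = (c + 4)*(c - 5*I)*(c + 3*I)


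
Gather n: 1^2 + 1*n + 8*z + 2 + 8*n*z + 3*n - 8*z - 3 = n*(8*z + 4)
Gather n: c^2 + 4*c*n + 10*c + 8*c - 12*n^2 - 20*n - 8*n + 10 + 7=c^2 + 18*c - 12*n^2 + n*(4*c - 28) + 17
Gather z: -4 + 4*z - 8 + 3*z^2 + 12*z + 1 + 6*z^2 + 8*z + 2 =9*z^2 + 24*z - 9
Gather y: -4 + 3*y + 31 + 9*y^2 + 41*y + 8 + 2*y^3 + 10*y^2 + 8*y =2*y^3 + 19*y^2 + 52*y + 35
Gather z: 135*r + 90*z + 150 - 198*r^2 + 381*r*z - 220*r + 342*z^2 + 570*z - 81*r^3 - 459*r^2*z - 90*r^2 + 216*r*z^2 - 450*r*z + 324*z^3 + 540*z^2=-81*r^3 - 288*r^2 - 85*r + 324*z^3 + z^2*(216*r + 882) + z*(-459*r^2 - 69*r + 660) + 150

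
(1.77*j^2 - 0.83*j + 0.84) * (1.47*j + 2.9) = 2.6019*j^3 + 3.9129*j^2 - 1.1722*j + 2.436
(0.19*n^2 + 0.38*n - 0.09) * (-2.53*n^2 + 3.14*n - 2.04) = -0.4807*n^4 - 0.3648*n^3 + 1.0333*n^2 - 1.0578*n + 0.1836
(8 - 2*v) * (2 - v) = 2*v^2 - 12*v + 16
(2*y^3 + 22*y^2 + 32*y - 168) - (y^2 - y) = 2*y^3 + 21*y^2 + 33*y - 168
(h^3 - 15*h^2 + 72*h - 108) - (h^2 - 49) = h^3 - 16*h^2 + 72*h - 59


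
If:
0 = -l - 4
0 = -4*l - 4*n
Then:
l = -4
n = 4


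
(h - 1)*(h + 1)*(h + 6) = h^3 + 6*h^2 - h - 6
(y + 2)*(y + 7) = y^2 + 9*y + 14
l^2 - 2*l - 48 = (l - 8)*(l + 6)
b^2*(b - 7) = b^3 - 7*b^2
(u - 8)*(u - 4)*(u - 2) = u^3 - 14*u^2 + 56*u - 64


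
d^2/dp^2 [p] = 0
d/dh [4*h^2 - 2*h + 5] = 8*h - 2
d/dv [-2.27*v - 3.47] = -2.27000000000000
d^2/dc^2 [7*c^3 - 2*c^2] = 42*c - 4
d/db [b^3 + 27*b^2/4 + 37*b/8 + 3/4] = 3*b^2 + 27*b/2 + 37/8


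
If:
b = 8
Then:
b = 8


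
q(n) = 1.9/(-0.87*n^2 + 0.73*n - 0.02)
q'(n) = 1.9*(1.74*n - 0.73)/(-0.87*n^2 + 0.73*n - 0.02)^2 = (3.306*n - 1.387)/(0.87*n^2 - 0.73*n + 0.02)^2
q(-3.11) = -0.18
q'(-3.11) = -0.10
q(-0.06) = -28.39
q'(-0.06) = -353.88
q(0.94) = -18.53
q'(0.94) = 163.67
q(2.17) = -0.75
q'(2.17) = 0.90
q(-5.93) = -0.05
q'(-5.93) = -0.02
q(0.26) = 17.12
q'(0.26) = -42.82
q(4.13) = -0.16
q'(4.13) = 0.09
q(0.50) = 14.90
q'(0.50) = 16.36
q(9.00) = -0.03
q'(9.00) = 0.01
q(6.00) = -0.07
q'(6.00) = 0.03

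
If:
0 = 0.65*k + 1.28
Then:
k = -1.97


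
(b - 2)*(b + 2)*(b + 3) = b^3 + 3*b^2 - 4*b - 12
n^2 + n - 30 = (n - 5)*(n + 6)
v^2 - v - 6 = (v - 3)*(v + 2)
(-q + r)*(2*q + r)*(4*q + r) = -8*q^3 + 2*q^2*r + 5*q*r^2 + r^3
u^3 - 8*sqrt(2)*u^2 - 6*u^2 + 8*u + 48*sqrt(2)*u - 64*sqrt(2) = (u - 4)*(u - 2)*(u - 8*sqrt(2))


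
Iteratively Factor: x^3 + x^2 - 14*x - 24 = (x + 3)*(x^2 - 2*x - 8) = (x - 4)*(x + 3)*(x + 2)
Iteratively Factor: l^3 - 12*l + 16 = (l + 4)*(l^2 - 4*l + 4) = (l - 2)*(l + 4)*(l - 2)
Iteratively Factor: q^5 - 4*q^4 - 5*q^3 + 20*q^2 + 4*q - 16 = (q - 2)*(q^4 - 2*q^3 - 9*q^2 + 2*q + 8) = (q - 2)*(q - 1)*(q^3 - q^2 - 10*q - 8) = (q - 2)*(q - 1)*(q + 2)*(q^2 - 3*q - 4) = (q - 2)*(q - 1)*(q + 1)*(q + 2)*(q - 4)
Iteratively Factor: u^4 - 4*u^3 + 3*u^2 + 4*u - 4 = (u - 2)*(u^3 - 2*u^2 - u + 2) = (u - 2)^2*(u^2 - 1) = (u - 2)^2*(u + 1)*(u - 1)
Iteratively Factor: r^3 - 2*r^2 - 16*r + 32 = (r + 4)*(r^2 - 6*r + 8) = (r - 4)*(r + 4)*(r - 2)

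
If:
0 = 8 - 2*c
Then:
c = 4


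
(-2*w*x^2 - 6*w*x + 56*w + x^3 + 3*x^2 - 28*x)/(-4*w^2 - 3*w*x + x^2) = (2*w*x^2 + 6*w*x - 56*w - x^3 - 3*x^2 + 28*x)/(4*w^2 + 3*w*x - x^2)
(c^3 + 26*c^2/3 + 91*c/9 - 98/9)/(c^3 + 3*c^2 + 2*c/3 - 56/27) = 3*(c + 7)/(3*c + 4)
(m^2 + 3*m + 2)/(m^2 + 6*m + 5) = (m + 2)/(m + 5)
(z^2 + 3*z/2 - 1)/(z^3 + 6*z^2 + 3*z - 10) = (z - 1/2)/(z^2 + 4*z - 5)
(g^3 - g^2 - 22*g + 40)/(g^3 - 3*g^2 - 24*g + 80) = (g - 2)/(g - 4)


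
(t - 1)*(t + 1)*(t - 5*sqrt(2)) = t^3 - 5*sqrt(2)*t^2 - t + 5*sqrt(2)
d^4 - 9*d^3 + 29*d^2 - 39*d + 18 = (d - 3)^2*(d - 2)*(d - 1)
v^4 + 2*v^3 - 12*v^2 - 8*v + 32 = (v - 2)^2*(v + 2)*(v + 4)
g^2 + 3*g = g*(g + 3)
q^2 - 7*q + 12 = (q - 4)*(q - 3)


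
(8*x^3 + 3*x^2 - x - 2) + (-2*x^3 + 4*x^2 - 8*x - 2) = 6*x^3 + 7*x^2 - 9*x - 4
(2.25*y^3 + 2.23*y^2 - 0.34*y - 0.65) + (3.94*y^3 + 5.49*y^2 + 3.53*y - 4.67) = 6.19*y^3 + 7.72*y^2 + 3.19*y - 5.32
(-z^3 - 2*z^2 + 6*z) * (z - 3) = -z^4 + z^3 + 12*z^2 - 18*z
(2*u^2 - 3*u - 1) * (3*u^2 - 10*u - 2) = 6*u^4 - 29*u^3 + 23*u^2 + 16*u + 2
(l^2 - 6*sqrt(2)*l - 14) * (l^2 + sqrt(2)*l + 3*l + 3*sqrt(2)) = l^4 - 5*sqrt(2)*l^3 + 3*l^3 - 26*l^2 - 15*sqrt(2)*l^2 - 78*l - 14*sqrt(2)*l - 42*sqrt(2)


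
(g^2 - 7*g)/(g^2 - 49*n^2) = g*(g - 7)/(g^2 - 49*n^2)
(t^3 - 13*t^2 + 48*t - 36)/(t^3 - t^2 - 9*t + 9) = (t^2 - 12*t + 36)/(t^2 - 9)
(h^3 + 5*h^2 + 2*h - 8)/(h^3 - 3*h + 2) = (h + 4)/(h - 1)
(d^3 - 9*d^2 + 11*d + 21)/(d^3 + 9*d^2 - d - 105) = (d^2 - 6*d - 7)/(d^2 + 12*d + 35)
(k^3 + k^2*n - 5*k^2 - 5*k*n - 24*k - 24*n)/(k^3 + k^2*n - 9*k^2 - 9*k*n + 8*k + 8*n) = (k + 3)/(k - 1)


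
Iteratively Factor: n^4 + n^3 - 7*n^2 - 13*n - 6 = (n + 2)*(n^3 - n^2 - 5*n - 3) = (n + 1)*(n + 2)*(n^2 - 2*n - 3) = (n + 1)^2*(n + 2)*(n - 3)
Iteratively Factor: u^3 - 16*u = (u - 4)*(u^2 + 4*u) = (u - 4)*(u + 4)*(u)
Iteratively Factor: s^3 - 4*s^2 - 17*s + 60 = (s - 3)*(s^2 - s - 20) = (s - 5)*(s - 3)*(s + 4)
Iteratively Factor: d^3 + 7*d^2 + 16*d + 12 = (d + 2)*(d^2 + 5*d + 6) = (d + 2)^2*(d + 3)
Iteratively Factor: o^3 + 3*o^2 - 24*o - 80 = (o - 5)*(o^2 + 8*o + 16) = (o - 5)*(o + 4)*(o + 4)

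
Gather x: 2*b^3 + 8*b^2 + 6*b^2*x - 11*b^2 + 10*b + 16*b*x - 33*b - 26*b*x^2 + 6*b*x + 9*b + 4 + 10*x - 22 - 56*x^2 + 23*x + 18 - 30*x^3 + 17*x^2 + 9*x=2*b^3 - 3*b^2 - 14*b - 30*x^3 + x^2*(-26*b - 39) + x*(6*b^2 + 22*b + 42)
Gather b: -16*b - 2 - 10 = -16*b - 12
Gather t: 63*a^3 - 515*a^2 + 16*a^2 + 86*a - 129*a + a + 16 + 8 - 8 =63*a^3 - 499*a^2 - 42*a + 16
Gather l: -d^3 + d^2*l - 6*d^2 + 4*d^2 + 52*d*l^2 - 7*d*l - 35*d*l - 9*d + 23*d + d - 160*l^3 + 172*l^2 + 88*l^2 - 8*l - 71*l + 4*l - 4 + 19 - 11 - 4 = -d^3 - 2*d^2 + 15*d - 160*l^3 + l^2*(52*d + 260) + l*(d^2 - 42*d - 75)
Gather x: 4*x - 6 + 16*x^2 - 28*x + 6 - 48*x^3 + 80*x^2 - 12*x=-48*x^3 + 96*x^2 - 36*x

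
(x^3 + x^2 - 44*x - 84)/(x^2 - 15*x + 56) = (x^2 + 8*x + 12)/(x - 8)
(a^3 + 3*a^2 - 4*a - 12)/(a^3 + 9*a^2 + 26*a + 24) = (a - 2)/(a + 4)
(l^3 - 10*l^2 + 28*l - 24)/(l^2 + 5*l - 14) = (l^2 - 8*l + 12)/(l + 7)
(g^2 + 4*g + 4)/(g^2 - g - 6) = (g + 2)/(g - 3)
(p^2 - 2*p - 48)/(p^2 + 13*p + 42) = (p - 8)/(p + 7)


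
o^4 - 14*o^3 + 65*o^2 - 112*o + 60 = (o - 6)*(o - 5)*(o - 2)*(o - 1)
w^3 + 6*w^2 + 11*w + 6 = (w + 1)*(w + 2)*(w + 3)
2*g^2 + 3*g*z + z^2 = (g + z)*(2*g + z)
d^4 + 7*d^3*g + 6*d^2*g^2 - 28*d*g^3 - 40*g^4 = (d - 2*g)*(d + 2*g)^2*(d + 5*g)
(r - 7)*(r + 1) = r^2 - 6*r - 7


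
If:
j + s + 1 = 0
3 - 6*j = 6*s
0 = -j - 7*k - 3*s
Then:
No Solution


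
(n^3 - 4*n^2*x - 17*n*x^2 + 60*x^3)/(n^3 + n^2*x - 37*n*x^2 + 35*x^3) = (-n^2 - n*x + 12*x^2)/(-n^2 - 6*n*x + 7*x^2)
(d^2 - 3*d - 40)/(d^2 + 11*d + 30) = (d - 8)/(d + 6)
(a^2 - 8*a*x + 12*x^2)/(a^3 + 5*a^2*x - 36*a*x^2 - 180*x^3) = (a - 2*x)/(a^2 + 11*a*x + 30*x^2)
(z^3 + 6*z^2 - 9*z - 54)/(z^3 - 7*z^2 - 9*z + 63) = (z + 6)/(z - 7)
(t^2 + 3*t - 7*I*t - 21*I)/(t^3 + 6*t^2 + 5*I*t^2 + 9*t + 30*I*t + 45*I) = (t - 7*I)/(t^2 + t*(3 + 5*I) + 15*I)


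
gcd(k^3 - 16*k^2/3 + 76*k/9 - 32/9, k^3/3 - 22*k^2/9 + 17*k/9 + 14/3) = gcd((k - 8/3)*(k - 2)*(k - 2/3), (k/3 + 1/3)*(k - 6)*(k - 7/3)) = 1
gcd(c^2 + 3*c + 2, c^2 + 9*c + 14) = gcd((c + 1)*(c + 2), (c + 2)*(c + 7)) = c + 2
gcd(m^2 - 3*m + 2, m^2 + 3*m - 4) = m - 1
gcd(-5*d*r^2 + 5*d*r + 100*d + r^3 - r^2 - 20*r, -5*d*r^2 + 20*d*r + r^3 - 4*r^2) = -5*d + r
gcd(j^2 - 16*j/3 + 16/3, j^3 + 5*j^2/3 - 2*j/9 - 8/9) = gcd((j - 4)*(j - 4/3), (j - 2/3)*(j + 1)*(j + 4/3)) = 1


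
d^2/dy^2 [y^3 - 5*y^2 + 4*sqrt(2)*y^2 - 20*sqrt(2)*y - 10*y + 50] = 6*y - 10 + 8*sqrt(2)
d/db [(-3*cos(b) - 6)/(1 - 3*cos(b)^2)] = 3*(-3*sin(b)^2 + 12*cos(b) + 4)*sin(b)/(3*cos(b)^2 - 1)^2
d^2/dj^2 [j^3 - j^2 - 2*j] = 6*j - 2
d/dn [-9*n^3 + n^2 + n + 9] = -27*n^2 + 2*n + 1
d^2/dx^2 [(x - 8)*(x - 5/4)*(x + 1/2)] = 6*x - 35/2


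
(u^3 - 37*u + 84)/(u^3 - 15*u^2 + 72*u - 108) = (u^2 + 3*u - 28)/(u^2 - 12*u + 36)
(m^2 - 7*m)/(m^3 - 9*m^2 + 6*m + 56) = m/(m^2 - 2*m - 8)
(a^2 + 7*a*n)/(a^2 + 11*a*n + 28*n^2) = a/(a + 4*n)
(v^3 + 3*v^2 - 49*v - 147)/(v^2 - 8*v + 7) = (v^2 + 10*v + 21)/(v - 1)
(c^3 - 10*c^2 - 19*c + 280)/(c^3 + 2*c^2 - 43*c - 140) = (c - 8)/(c + 4)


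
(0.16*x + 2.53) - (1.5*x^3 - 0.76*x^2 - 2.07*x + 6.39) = -1.5*x^3 + 0.76*x^2 + 2.23*x - 3.86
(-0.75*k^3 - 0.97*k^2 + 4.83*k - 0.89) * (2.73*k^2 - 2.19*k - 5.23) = -2.0475*k^5 - 1.0056*k^4 + 19.2327*k^3 - 7.9343*k^2 - 23.3118*k + 4.6547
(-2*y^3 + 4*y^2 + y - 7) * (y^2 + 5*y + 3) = -2*y^5 - 6*y^4 + 15*y^3 + 10*y^2 - 32*y - 21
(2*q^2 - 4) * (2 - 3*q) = -6*q^3 + 4*q^2 + 12*q - 8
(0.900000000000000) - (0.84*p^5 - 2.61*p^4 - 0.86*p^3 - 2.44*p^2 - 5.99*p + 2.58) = -0.84*p^5 + 2.61*p^4 + 0.86*p^3 + 2.44*p^2 + 5.99*p - 1.68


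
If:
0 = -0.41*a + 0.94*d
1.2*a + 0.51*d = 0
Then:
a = 0.00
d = 0.00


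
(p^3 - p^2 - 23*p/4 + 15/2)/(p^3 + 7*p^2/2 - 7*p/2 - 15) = (p - 3/2)/(p + 3)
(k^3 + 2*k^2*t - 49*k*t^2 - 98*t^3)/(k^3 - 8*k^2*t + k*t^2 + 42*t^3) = (-k - 7*t)/(-k + 3*t)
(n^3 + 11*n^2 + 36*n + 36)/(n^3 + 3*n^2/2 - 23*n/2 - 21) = 2*(n + 6)/(2*n - 7)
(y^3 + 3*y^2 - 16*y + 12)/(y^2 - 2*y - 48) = (y^2 - 3*y + 2)/(y - 8)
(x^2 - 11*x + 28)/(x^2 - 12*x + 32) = (x - 7)/(x - 8)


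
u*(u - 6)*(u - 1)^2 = u^4 - 8*u^3 + 13*u^2 - 6*u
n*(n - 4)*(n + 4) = n^3 - 16*n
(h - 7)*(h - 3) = h^2 - 10*h + 21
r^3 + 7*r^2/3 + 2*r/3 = r*(r + 1/3)*(r + 2)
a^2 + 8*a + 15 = (a + 3)*(a + 5)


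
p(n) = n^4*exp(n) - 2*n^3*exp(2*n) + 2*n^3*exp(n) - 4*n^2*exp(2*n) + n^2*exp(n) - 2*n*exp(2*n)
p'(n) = n^4*exp(n) - 4*n^3*exp(2*n) + 6*n^3*exp(n) - 14*n^2*exp(2*n) + 7*n^2*exp(n) - 12*n*exp(2*n) + 2*n*exp(n) - 2*exp(2*n)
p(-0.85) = 0.01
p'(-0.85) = 0.18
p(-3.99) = 2.66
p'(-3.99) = -0.42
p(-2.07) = 0.69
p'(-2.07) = -1.16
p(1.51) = -324.85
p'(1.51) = -1145.63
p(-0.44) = 0.15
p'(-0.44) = 0.38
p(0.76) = -17.70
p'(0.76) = -77.60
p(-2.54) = 1.28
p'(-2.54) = -1.29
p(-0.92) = 0.00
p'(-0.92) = 0.10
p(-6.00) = 2.23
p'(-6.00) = 0.60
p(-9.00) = 0.64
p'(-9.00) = 0.34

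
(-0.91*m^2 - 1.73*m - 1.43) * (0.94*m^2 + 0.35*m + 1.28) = -0.8554*m^4 - 1.9447*m^3 - 3.1145*m^2 - 2.7149*m - 1.8304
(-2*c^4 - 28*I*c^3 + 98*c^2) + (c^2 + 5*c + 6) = -2*c^4 - 28*I*c^3 + 99*c^2 + 5*c + 6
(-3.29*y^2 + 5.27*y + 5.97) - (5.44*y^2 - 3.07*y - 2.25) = -8.73*y^2 + 8.34*y + 8.22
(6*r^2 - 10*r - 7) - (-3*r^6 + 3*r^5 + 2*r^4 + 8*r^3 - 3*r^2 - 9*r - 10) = 3*r^6 - 3*r^5 - 2*r^4 - 8*r^3 + 9*r^2 - r + 3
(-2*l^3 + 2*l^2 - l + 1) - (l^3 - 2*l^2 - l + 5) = -3*l^3 + 4*l^2 - 4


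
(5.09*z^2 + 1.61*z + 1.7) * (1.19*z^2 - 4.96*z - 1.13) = 6.0571*z^4 - 23.3305*z^3 - 11.7143*z^2 - 10.2513*z - 1.921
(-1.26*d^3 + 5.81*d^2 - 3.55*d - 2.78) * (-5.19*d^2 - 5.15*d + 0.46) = 6.5394*d^5 - 23.6649*d^4 - 12.0766*d^3 + 35.3833*d^2 + 12.684*d - 1.2788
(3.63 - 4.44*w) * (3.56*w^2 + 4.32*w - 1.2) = -15.8064*w^3 - 6.258*w^2 + 21.0096*w - 4.356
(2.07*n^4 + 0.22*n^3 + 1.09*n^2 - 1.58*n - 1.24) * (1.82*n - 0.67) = 3.7674*n^5 - 0.9865*n^4 + 1.8364*n^3 - 3.6059*n^2 - 1.1982*n + 0.8308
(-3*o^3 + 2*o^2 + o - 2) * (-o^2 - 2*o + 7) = 3*o^5 + 4*o^4 - 26*o^3 + 14*o^2 + 11*o - 14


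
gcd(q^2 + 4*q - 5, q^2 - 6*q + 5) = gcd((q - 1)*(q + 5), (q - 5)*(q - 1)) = q - 1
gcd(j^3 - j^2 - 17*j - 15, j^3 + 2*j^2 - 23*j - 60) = j^2 - 2*j - 15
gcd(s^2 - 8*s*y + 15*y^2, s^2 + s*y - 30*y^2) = -s + 5*y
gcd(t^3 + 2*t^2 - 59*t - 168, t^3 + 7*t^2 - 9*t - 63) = t^2 + 10*t + 21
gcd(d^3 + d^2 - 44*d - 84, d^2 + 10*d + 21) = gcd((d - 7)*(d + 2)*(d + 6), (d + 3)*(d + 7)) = 1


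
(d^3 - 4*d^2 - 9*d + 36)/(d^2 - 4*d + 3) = (d^2 - d - 12)/(d - 1)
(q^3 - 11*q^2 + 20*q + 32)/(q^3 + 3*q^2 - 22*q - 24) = (q - 8)/(q + 6)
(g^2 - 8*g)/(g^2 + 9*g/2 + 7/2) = 2*g*(g - 8)/(2*g^2 + 9*g + 7)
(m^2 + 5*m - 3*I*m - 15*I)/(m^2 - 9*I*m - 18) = (m + 5)/(m - 6*I)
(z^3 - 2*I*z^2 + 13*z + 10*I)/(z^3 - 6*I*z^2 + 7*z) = (z^2 - 3*I*z + 10)/(z*(z - 7*I))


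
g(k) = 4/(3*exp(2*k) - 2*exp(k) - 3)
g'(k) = 4*(-6*exp(2*k) + 2*exp(k))/(3*exp(2*k) - 2*exp(k) - 3)^2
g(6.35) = 0.00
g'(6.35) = -0.00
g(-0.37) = -1.36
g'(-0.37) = -0.68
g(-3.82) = -1.31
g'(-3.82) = 0.02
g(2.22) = 0.02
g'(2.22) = -0.04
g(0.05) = -2.24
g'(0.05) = -5.67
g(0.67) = 0.88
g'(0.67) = -3.67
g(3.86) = 0.00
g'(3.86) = -0.00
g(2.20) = 0.02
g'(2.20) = -0.04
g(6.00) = 0.00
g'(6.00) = 0.00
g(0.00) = -2.00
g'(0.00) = -4.00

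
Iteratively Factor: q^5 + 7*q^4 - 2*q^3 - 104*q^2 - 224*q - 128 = (q - 4)*(q^4 + 11*q^3 + 42*q^2 + 64*q + 32) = (q - 4)*(q + 1)*(q^3 + 10*q^2 + 32*q + 32) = (q - 4)*(q + 1)*(q + 2)*(q^2 + 8*q + 16) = (q - 4)*(q + 1)*(q + 2)*(q + 4)*(q + 4)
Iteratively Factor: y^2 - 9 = (y - 3)*(y + 3)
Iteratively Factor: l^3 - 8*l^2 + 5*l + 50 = (l - 5)*(l^2 - 3*l - 10) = (l - 5)^2*(l + 2)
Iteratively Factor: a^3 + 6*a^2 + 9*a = (a)*(a^2 + 6*a + 9) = a*(a + 3)*(a + 3)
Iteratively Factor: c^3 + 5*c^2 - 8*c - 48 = (c + 4)*(c^2 + c - 12) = (c - 3)*(c + 4)*(c + 4)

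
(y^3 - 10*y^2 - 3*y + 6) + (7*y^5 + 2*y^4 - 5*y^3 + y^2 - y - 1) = 7*y^5 + 2*y^4 - 4*y^3 - 9*y^2 - 4*y + 5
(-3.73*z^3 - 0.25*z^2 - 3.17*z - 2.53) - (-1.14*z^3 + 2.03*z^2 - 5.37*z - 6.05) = -2.59*z^3 - 2.28*z^2 + 2.2*z + 3.52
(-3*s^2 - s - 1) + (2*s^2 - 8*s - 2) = -s^2 - 9*s - 3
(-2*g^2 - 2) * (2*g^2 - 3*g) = -4*g^4 + 6*g^3 - 4*g^2 + 6*g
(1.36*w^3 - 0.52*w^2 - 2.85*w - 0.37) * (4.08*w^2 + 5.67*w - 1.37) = 5.5488*w^5 + 5.5896*w^4 - 16.4396*w^3 - 16.9567*w^2 + 1.8066*w + 0.5069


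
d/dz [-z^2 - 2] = -2*z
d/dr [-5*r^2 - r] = -10*r - 1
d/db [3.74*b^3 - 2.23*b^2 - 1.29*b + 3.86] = 11.22*b^2 - 4.46*b - 1.29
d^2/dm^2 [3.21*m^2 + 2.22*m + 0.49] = 6.42000000000000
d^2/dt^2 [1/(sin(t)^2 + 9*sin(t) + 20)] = (-4*sin(t)^4 - 27*sin(t)^3 + 5*sin(t)^2 + 234*sin(t) + 122)/(sin(t)^2 + 9*sin(t) + 20)^3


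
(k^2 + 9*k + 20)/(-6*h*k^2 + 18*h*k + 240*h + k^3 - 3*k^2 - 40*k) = (-k - 4)/(6*h*k - 48*h - k^2 + 8*k)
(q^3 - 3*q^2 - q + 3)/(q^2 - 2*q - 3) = q - 1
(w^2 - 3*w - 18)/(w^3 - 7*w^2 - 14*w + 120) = (w + 3)/(w^2 - w - 20)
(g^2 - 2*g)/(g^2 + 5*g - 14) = g/(g + 7)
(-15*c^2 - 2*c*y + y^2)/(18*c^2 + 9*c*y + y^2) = (-5*c + y)/(6*c + y)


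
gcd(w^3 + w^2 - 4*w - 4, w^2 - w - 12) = 1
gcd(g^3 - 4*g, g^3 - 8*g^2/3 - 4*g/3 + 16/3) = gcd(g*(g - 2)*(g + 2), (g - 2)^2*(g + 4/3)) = g - 2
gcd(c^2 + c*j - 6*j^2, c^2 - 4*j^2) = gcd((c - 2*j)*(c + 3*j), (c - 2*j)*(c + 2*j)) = c - 2*j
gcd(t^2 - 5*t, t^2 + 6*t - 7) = 1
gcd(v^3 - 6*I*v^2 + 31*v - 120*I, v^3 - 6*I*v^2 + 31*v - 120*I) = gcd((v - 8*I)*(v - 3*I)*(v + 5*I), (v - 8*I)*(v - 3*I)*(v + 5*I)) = v^3 - 6*I*v^2 + 31*v - 120*I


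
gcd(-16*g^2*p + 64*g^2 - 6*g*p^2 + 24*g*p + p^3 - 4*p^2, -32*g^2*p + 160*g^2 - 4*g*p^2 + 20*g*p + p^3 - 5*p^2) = -8*g + p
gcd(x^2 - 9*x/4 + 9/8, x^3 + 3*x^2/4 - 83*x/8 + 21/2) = x - 3/2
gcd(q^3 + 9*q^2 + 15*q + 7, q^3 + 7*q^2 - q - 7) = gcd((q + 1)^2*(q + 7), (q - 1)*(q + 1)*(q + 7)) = q^2 + 8*q + 7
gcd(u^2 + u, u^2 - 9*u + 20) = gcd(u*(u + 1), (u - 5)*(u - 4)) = 1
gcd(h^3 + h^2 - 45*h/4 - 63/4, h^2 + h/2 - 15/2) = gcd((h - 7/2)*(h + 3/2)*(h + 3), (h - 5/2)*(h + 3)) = h + 3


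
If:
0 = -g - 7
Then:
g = -7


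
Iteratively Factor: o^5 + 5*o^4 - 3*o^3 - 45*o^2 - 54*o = (o - 3)*(o^4 + 8*o^3 + 21*o^2 + 18*o) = (o - 3)*(o + 3)*(o^3 + 5*o^2 + 6*o) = o*(o - 3)*(o + 3)*(o^2 + 5*o + 6) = o*(o - 3)*(o + 3)^2*(o + 2)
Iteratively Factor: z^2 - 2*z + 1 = (z - 1)*(z - 1)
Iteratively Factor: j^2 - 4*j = (j)*(j - 4)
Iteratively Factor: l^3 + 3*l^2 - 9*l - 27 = (l + 3)*(l^2 - 9) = (l + 3)^2*(l - 3)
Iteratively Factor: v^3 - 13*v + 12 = (v - 3)*(v^2 + 3*v - 4) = (v - 3)*(v - 1)*(v + 4)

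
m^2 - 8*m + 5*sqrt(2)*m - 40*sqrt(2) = (m - 8)*(m + 5*sqrt(2))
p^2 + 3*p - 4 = (p - 1)*(p + 4)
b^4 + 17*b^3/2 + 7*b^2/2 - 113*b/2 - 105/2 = (b - 5/2)*(b + 1)*(b + 3)*(b + 7)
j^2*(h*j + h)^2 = h^2*j^4 + 2*h^2*j^3 + h^2*j^2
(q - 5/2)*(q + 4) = q^2 + 3*q/2 - 10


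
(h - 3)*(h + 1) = h^2 - 2*h - 3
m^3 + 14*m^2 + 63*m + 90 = (m + 3)*(m + 5)*(m + 6)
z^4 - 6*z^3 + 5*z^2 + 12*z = z*(z - 4)*(z - 3)*(z + 1)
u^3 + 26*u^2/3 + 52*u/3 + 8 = (u + 2/3)*(u + 2)*(u + 6)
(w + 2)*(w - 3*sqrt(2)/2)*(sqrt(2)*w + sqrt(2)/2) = sqrt(2)*w^3 - 3*w^2 + 5*sqrt(2)*w^2/2 - 15*w/2 + sqrt(2)*w - 3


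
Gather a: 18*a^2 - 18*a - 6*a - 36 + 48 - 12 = 18*a^2 - 24*a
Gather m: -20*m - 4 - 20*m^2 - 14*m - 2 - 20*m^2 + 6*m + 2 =-40*m^2 - 28*m - 4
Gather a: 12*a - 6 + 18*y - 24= 12*a + 18*y - 30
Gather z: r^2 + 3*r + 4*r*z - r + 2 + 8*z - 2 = r^2 + 2*r + z*(4*r + 8)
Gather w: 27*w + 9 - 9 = 27*w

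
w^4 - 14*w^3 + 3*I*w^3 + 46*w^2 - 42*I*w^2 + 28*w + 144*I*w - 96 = (w - 8)*(w - 6)*(w + I)*(w + 2*I)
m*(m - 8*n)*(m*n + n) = m^3*n - 8*m^2*n^2 + m^2*n - 8*m*n^2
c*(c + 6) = c^2 + 6*c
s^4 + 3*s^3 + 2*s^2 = s^2*(s + 1)*(s + 2)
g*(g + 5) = g^2 + 5*g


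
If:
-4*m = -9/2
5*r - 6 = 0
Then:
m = 9/8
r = 6/5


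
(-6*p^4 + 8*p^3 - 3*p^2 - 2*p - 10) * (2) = -12*p^4 + 16*p^3 - 6*p^2 - 4*p - 20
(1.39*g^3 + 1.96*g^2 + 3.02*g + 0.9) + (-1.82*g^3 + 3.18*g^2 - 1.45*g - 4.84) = -0.43*g^3 + 5.14*g^2 + 1.57*g - 3.94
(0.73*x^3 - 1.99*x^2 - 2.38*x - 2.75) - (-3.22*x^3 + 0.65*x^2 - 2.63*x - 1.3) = 3.95*x^3 - 2.64*x^2 + 0.25*x - 1.45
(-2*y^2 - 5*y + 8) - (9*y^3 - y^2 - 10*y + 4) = -9*y^3 - y^2 + 5*y + 4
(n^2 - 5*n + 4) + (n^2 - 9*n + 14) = 2*n^2 - 14*n + 18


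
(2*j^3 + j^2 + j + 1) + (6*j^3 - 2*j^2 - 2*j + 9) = 8*j^3 - j^2 - j + 10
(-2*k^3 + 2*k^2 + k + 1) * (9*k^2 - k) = -18*k^5 + 20*k^4 + 7*k^3 + 8*k^2 - k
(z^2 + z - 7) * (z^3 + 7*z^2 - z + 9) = z^5 + 8*z^4 - z^3 - 41*z^2 + 16*z - 63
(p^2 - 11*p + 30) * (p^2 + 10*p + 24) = p^4 - p^3 - 56*p^2 + 36*p + 720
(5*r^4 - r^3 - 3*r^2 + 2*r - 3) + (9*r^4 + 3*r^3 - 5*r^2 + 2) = 14*r^4 + 2*r^3 - 8*r^2 + 2*r - 1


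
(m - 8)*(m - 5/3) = m^2 - 29*m/3 + 40/3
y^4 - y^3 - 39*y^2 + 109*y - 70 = (y - 5)*(y - 2)*(y - 1)*(y + 7)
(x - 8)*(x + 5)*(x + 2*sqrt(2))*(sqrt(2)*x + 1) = sqrt(2)*x^4 - 3*sqrt(2)*x^3 + 5*x^3 - 38*sqrt(2)*x^2 - 15*x^2 - 200*x - 6*sqrt(2)*x - 80*sqrt(2)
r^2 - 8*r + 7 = (r - 7)*(r - 1)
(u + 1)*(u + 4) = u^2 + 5*u + 4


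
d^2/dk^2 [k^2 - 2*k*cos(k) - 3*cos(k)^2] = 2*k*cos(k) - 12*sin(k)^2 + 4*sin(k) + 8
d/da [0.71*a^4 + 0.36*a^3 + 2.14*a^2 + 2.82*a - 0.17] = 2.84*a^3 + 1.08*a^2 + 4.28*a + 2.82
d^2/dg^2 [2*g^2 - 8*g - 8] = 4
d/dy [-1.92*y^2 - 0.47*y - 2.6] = -3.84*y - 0.47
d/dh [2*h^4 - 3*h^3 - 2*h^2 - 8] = h*(8*h^2 - 9*h - 4)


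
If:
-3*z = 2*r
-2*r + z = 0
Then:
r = 0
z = 0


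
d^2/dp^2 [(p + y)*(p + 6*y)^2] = 6*p + 26*y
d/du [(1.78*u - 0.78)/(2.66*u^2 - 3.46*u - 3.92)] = (-4.7348*u^2 + 4.1496*u - 9.6764)/(7.0756*u^4 - 18.4072*u^3 - 8.8828*u^2 + 27.1264*u + 15.3664)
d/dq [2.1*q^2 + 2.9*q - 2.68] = 4.2*q + 2.9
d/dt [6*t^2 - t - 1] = 12*t - 1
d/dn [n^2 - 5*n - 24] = 2*n - 5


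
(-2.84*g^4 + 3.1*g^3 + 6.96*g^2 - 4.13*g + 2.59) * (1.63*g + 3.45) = -4.6292*g^5 - 4.745*g^4 + 22.0398*g^3 + 17.2801*g^2 - 10.0268*g + 8.9355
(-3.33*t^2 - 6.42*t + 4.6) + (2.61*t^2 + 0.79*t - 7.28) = -0.72*t^2 - 5.63*t - 2.68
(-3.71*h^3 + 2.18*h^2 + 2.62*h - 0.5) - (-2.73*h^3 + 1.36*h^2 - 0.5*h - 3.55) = -0.98*h^3 + 0.82*h^2 + 3.12*h + 3.05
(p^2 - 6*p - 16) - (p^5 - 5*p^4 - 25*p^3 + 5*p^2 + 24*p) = -p^5 + 5*p^4 + 25*p^3 - 4*p^2 - 30*p - 16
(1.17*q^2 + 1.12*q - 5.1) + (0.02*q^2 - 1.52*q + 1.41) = 1.19*q^2 - 0.4*q - 3.69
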